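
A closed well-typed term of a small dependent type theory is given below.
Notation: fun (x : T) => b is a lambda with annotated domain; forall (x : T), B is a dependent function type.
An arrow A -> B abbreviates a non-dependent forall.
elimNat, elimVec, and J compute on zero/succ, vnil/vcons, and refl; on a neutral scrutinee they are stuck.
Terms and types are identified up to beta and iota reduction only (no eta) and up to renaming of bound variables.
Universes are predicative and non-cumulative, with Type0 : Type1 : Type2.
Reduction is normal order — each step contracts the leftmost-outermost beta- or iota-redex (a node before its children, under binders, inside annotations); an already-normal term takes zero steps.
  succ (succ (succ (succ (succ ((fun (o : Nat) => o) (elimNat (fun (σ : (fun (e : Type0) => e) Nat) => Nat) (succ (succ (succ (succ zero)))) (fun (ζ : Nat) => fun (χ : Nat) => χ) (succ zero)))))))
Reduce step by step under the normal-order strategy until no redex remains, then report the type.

normal-order reduction sequence:
  succ (succ (succ (succ (succ ((fun (o : Nat) => o) (elimNat (fun (σ : (fun (e : Type0) => e) Nat) => Nat) (succ (succ (succ (succ zero)))) (fun (ζ : Nat) => fun (χ : Nat) => χ) (succ zero)))))))
  ~> succ (succ (succ (succ (succ (elimNat (fun (o : (fun (σ : Type0) => σ) Nat) => Nat) (succ (succ (succ (succ zero)))) (fun (e : Nat) => fun (ζ : Nat) => ζ) (succ zero))))))
  ~> succ (succ (succ (succ (succ ((fun (o : Nat) => fun (σ : Nat) => σ) zero (elimNat (fun (e : (fun (ζ : Type0) => ζ) Nat) => Nat) (succ (succ (succ (succ zero)))) (fun (χ : Nat) => fun (s : Nat) => s) zero))))))
  ~> succ (succ (succ (succ (succ ((fun (o : Nat) => o) (elimNat (fun (σ : (fun (e : Type0) => e) Nat) => Nat) (succ (succ (succ (succ zero)))) (fun (ζ : Nat) => fun (χ : Nat) => χ) zero))))))
  ~> succ (succ (succ (succ (succ (elimNat (fun (o : (fun (σ : Type0) => σ) Nat) => Nat) (succ (succ (succ (succ zero)))) (fun (e : Nat) => fun (ζ : Nat) => ζ) zero)))))
  ~> succ (succ (succ (succ (succ (succ (succ (succ (succ zero))))))))
inferred type:
  Nat


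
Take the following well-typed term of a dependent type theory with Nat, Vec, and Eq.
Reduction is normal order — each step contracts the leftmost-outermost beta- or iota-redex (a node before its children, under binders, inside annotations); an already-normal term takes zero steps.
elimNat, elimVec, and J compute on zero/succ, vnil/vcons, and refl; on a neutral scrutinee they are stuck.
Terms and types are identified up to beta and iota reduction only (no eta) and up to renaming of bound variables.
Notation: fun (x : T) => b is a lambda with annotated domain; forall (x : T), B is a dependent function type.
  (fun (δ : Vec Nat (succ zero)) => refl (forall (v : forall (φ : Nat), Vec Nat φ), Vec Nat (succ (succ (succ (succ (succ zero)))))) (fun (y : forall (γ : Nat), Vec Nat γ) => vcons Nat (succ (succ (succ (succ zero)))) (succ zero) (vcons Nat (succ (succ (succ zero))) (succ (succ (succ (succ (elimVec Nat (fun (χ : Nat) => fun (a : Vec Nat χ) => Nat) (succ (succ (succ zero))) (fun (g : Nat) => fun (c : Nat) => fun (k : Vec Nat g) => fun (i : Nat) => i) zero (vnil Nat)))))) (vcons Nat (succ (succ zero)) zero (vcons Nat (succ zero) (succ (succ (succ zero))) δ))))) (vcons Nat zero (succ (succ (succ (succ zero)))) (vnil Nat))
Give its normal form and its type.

reduced normal form:
  refl (forall (δ : forall (v : Nat), Vec Nat v), Vec Nat (succ (succ (succ (succ (succ zero)))))) (fun (φ : forall (y : Nat), Vec Nat y) => vcons Nat (succ (succ (succ (succ zero)))) (succ zero) (vcons Nat (succ (succ (succ zero))) (succ (succ (succ (succ (succ (succ (succ zero))))))) (vcons Nat (succ (succ zero)) zero (vcons Nat (succ zero) (succ (succ (succ zero))) (vcons Nat zero (succ (succ (succ (succ zero)))) (vnil Nat))))))
inferred type:
  Eq (forall (δ : forall (v : Nat), Vec Nat v), Vec Nat (succ (succ (succ (succ (succ zero)))))) (fun (φ : forall (y : Nat), Vec Nat y) => vcons Nat (succ (succ (succ (succ zero)))) (succ zero) (vcons Nat (succ (succ (succ zero))) (succ (succ (succ (succ (succ (succ (succ zero))))))) (vcons Nat (succ (succ zero)) zero (vcons Nat (succ zero) (succ (succ (succ zero))) (vcons Nat zero (succ (succ (succ (succ zero)))) (vnil Nat)))))) (fun (γ : forall (χ : Nat), Vec Nat χ) => vcons Nat (succ (succ (succ (succ zero)))) (succ zero) (vcons Nat (succ (succ (succ zero))) (succ (succ (succ (succ (succ (succ (succ zero))))))) (vcons Nat (succ (succ zero)) zero (vcons Nat (succ zero) (succ (succ (succ zero))) (vcons Nat zero (succ (succ (succ (succ zero)))) (vnil Nat))))))
observation: the term reaches its normal form after 2 normal-order steps.


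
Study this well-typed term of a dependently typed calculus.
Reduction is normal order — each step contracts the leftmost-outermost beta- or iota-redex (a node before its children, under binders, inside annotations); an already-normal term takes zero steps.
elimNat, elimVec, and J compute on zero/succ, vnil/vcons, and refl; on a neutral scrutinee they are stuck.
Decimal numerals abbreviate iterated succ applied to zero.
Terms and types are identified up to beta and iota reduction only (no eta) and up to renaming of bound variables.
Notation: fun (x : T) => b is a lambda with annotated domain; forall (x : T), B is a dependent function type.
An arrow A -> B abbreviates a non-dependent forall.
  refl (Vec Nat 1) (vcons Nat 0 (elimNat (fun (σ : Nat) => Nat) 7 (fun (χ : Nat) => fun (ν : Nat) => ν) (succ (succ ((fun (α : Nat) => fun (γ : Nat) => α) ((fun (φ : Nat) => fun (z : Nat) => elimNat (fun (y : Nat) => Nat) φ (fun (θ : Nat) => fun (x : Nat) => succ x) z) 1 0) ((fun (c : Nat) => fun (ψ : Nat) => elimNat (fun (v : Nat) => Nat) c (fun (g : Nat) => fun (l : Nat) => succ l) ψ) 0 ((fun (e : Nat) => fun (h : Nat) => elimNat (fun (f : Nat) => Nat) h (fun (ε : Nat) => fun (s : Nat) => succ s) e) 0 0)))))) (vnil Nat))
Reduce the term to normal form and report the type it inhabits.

resulting normal form:
  refl (Vec Nat 1) (vcons Nat 0 7 (vnil Nat))
type:
  Eq (Vec Nat 1) (vcons Nat 0 7 (vnil Nat)) (vcons Nat 0 7 (vnil Nat))


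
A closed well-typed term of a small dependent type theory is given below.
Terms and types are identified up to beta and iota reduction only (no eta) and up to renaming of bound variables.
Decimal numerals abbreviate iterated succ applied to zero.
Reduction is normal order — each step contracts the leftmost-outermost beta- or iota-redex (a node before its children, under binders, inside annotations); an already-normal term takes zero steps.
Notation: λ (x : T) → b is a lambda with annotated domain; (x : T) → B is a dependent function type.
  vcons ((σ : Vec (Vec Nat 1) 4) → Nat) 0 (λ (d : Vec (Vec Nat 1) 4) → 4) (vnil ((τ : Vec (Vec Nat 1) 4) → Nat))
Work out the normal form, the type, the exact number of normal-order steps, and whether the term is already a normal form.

normal form:
  vcons ((σ : Vec (Vec Nat 1) 4) → Nat) 0 (λ (d : Vec (Vec Nat 1) 4) → 4) (vnil ((τ : Vec (Vec Nat 1) 4) → Nat))
inferred type:
  Vec ((σ : Vec (Vec Nat 1) 4) → Nat) 1
steps to reach normal form (normal order): 0
already normal: yes


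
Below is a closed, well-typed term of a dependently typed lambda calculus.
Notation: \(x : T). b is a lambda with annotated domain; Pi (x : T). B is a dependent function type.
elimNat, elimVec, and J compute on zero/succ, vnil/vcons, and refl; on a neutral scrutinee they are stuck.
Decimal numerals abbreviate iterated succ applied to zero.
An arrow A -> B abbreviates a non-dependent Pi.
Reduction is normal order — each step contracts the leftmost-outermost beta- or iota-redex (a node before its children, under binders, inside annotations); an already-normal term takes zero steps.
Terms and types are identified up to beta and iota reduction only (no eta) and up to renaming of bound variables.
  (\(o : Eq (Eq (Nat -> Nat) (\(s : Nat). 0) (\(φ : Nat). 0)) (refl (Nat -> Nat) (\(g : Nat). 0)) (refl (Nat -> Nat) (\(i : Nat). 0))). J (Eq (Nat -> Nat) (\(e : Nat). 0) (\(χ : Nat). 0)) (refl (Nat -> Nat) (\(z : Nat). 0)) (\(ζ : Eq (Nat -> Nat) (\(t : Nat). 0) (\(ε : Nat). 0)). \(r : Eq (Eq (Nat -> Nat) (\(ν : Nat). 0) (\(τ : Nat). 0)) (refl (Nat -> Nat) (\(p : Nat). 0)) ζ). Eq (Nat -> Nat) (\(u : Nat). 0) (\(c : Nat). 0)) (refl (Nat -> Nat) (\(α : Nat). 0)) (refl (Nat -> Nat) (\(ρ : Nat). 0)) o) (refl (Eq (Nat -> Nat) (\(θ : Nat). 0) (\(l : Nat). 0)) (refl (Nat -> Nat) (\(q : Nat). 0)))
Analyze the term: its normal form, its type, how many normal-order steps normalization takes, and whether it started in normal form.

reduced normal form:
  refl (Nat -> Nat) (\(o : Nat). 0)
type:
  Eq (Nat -> Nat) (\(o : Nat). 0) (\(s : Nat). 0)
normal-order step count: 2
term was already normal: no
first contracted redex: a beta-redex


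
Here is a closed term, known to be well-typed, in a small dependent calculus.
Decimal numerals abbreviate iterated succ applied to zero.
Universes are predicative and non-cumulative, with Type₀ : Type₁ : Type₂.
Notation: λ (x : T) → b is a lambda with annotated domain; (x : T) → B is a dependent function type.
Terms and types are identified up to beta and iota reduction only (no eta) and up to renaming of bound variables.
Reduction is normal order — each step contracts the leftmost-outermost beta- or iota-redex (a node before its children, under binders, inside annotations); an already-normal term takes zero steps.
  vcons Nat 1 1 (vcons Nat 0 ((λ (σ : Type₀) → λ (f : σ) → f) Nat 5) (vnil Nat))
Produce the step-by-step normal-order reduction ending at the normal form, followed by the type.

normal-order reduction sequence:
  vcons Nat 1 1 (vcons Nat 0 ((λ (σ : Type₀) → λ (f : σ) → f) Nat 5) (vnil Nat))
  ~> vcons Nat 1 1 (vcons Nat 0 ((λ (σ : Nat) → σ) 5) (vnil Nat))
  ~> vcons Nat 1 1 (vcons Nat 0 5 (vnil Nat))
inferred type:
  Vec Nat 2


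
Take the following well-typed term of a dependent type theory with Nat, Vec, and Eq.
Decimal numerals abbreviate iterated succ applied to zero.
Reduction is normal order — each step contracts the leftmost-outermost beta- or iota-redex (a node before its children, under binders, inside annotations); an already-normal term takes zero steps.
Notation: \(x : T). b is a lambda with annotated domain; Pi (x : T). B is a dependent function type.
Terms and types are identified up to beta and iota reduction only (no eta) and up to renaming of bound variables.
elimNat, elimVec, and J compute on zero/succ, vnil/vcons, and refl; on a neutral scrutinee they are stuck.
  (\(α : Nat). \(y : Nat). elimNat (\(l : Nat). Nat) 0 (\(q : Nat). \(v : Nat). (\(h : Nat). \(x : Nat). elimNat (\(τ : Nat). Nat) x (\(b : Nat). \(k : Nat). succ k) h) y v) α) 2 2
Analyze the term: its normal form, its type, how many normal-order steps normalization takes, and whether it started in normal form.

reduced normal form:
  4
inferred type:
  Nat
reduction steps (normal order): 27
already normal: no
first redex: a beta-redex


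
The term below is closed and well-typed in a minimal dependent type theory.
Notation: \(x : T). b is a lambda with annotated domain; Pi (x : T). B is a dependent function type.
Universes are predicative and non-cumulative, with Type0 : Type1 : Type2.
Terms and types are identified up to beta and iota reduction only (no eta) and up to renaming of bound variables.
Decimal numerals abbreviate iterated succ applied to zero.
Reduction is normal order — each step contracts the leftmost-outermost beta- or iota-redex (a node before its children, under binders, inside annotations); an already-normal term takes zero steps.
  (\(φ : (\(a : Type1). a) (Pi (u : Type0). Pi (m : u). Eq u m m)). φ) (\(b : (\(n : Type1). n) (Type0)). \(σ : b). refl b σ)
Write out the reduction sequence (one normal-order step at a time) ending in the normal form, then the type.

reduction (normal order):
  (\(φ : (\(a : Type1). a) (Pi (u : Type0). Pi (m : u). Eq u m m)). φ) (\(b : (\(n : Type1). n) (Type0)). \(σ : b). refl b σ)
  ~> \(φ : (\(a : Type1). a) (Type0)). \(u : φ). refl φ u
  ~> \(φ : Type0). \(a : φ). refl φ a
inferred type:
  Pi (φ : Type0). Pi (a : φ). Eq φ a a


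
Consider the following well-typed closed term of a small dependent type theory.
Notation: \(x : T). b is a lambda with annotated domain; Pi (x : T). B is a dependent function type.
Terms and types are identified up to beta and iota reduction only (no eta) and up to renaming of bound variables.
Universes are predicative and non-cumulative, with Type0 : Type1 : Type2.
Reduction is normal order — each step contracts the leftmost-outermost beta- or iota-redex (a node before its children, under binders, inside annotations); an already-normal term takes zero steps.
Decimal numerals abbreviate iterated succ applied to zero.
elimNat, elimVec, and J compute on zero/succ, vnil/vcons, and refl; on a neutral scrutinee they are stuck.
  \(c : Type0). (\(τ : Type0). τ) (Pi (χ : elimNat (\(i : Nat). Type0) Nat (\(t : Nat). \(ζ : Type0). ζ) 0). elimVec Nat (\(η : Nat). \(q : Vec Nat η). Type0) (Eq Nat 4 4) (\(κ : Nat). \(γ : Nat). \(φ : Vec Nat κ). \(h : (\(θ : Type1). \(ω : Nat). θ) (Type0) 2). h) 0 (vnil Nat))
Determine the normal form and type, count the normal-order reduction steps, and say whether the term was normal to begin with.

reduced normal form:
  \(c : Type0). Pi (τ : Nat). Eq Nat 4 4
the term's type:
  Pi (c : Type0). Type0
normal-order step count: 3
term was already normal: no
first contracted redex: a beta-redex


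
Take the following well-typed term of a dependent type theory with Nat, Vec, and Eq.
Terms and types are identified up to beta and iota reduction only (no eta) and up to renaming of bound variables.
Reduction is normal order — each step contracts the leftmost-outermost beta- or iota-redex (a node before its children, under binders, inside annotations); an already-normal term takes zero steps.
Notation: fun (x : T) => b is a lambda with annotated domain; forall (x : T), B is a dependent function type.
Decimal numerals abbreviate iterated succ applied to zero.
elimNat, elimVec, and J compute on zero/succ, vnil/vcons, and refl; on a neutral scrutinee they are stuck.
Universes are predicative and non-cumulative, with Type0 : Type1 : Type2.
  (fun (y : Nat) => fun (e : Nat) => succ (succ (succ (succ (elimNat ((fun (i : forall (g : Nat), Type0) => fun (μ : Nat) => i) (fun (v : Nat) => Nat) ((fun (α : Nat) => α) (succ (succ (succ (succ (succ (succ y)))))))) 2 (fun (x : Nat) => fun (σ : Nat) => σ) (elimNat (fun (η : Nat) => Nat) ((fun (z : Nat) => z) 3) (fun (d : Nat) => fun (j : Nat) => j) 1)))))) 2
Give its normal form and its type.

reduced normal form:
  fun (y : Nat) => 6
the term's type:
  forall (y : Nat), Nat


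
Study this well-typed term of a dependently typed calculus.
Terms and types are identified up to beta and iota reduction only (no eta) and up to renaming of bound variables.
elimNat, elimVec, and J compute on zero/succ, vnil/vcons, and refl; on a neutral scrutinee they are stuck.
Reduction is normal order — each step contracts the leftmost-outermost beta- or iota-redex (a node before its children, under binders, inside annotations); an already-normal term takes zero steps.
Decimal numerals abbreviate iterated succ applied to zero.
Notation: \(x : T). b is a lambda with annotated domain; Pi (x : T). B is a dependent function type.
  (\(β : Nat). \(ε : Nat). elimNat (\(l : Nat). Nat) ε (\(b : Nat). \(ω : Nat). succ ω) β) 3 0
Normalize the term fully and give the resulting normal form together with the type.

reduced normal form:
  3
inferred type:
  Nat
observation: contracting a beta-redex first, the term normalizes in 12 steps.


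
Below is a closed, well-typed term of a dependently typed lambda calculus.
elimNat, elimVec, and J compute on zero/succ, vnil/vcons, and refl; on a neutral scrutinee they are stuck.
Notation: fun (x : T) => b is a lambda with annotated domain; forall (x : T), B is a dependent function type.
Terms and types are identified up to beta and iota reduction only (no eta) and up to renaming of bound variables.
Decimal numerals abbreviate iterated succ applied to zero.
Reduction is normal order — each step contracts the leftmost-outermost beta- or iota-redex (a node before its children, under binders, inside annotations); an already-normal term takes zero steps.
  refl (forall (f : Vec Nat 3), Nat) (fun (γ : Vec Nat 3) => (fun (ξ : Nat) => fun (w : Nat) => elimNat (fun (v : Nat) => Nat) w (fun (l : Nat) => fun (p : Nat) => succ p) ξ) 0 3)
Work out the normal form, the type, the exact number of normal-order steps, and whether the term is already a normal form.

resulting normal form:
  refl (forall (f : Vec Nat 3), Nat) (fun (γ : Vec Nat 3) => 3)
type:
  Eq (forall (f : Vec Nat 3), Nat) (fun (γ : Vec Nat 3) => 3) (fun (ξ : Vec Nat 3) => 3)
steps to reach normal form (normal order): 3
term was already normal: no
first contracted redex: a beta-redex


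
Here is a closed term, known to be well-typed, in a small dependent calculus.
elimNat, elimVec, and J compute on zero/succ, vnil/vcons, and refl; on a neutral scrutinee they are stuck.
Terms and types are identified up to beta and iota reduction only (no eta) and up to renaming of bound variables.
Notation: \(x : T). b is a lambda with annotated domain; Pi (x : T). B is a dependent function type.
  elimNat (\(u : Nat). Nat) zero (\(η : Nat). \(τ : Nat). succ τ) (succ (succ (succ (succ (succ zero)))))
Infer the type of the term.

the term's type:
  Nat


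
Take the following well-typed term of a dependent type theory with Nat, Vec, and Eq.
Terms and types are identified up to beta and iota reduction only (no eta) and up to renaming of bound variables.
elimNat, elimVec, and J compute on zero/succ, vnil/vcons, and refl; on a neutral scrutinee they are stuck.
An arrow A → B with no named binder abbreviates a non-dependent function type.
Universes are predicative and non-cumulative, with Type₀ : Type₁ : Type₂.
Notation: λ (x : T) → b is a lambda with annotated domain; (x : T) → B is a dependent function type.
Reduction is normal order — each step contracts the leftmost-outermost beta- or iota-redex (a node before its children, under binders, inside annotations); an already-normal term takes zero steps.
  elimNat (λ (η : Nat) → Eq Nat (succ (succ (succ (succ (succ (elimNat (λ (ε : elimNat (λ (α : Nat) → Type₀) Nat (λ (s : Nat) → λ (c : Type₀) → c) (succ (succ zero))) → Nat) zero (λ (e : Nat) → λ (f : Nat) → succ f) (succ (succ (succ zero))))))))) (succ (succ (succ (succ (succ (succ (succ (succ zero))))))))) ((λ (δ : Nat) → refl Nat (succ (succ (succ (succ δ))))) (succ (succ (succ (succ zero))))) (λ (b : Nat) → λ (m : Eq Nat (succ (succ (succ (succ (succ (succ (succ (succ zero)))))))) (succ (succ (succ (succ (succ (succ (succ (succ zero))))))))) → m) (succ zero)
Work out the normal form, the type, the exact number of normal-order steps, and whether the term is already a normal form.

normal form:
  refl Nat (succ (succ (succ (succ (succ (succ (succ (succ zero))))))))
the term's type:
  Eq Nat (succ (succ (succ (succ (succ (succ (succ (succ zero)))))))) (succ (succ (succ (succ (succ (succ (succ (succ zero))))))))
steps to reach normal form (normal order): 5
already normal: no
first redex: an elimNat iota-redex


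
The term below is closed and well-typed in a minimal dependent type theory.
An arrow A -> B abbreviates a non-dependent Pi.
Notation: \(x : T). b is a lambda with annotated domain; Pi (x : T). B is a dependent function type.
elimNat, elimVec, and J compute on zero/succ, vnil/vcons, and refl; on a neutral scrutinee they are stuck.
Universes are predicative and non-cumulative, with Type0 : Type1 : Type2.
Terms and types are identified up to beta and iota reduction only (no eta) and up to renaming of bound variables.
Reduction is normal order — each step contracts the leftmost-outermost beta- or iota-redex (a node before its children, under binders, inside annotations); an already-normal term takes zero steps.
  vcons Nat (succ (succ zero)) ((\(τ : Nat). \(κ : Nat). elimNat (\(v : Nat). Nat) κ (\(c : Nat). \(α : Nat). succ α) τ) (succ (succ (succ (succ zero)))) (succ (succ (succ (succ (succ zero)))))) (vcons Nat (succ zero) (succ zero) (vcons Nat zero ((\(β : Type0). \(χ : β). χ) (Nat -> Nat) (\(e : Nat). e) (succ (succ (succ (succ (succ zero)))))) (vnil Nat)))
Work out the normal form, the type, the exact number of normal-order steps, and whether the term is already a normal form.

normal form:
  vcons Nat (succ (succ zero)) (succ (succ (succ (succ (succ (succ (succ (succ (succ zero))))))))) (vcons Nat (succ zero) (succ zero) (vcons Nat zero (succ (succ (succ (succ (succ zero))))) (vnil Nat)))
type:
  Vec Nat (succ (succ (succ zero)))
reduction steps (normal order): 18
already normal: no
first redex: a beta-redex


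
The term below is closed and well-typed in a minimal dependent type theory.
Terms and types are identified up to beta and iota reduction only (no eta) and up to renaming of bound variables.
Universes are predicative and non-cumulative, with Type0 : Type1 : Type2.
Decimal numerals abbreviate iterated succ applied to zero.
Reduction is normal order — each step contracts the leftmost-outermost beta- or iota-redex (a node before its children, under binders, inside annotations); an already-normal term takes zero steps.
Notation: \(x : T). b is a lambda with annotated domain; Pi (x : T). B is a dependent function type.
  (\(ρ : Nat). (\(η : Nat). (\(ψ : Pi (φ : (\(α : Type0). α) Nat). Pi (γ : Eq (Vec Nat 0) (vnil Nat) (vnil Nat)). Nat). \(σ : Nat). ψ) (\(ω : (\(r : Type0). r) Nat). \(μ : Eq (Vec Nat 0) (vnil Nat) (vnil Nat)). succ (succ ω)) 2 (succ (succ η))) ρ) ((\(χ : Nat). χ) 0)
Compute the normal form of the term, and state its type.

resulting normal form:
  \(ρ : Eq (Vec Nat 0) (vnil Nat) (vnil Nat)). 4
type:
  Pi (ρ : Eq (Vec Nat 0) (vnil Nat) (vnil Nat)). Nat
observation: the first redex contracted is a beta-redex; the normal form is reached in 6 normal-order steps.


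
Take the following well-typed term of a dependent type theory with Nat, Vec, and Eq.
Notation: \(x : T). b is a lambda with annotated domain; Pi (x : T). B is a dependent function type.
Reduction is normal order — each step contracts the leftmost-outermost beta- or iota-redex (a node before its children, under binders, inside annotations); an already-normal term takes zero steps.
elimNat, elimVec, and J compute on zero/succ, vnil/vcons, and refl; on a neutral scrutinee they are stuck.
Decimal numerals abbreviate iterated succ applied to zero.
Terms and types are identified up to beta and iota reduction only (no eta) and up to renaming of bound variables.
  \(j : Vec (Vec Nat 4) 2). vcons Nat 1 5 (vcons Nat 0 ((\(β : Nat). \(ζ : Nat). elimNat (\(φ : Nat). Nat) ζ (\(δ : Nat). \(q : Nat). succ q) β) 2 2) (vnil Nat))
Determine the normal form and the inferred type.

reduced normal form:
  \(j : Vec (Vec Nat 4) 2). vcons Nat 1 5 (vcons Nat 0 4 (vnil Nat))
the term's type:
  Pi (j : Vec (Vec Nat 4) 2). Vec Nat 2
observation: reduction starts at a beta-redex, and 9 normal-order steps reach the normal form.


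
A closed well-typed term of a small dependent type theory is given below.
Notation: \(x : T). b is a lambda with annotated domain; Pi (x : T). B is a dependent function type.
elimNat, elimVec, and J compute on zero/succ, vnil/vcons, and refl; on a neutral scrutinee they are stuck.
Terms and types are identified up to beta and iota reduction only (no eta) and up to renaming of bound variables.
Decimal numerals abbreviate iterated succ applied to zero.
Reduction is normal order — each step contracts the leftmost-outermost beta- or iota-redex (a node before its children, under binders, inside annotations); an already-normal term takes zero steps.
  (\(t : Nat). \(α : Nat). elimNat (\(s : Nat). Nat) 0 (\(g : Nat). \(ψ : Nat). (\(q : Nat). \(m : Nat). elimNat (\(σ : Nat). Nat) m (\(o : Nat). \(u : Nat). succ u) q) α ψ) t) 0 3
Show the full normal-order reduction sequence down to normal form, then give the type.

reduction (normal order):
  (\(t : Nat). \(α : Nat). elimNat (\(s : Nat). Nat) 0 (\(g : Nat). \(ψ : Nat). (\(q : Nat). \(m : Nat). elimNat (\(σ : Nat). Nat) m (\(o : Nat). \(u : Nat). succ u) q) α ψ) t) 0 3
  ~> (\(t : Nat). elimNat (\(α : Nat). Nat) 0 (\(s : Nat). \(g : Nat). (\(ψ : Nat). \(q : Nat). elimNat (\(m : Nat). Nat) q (\(σ : Nat). \(o : Nat). succ o) ψ) t g) 0) 3
  ~> elimNat (\(t : Nat). Nat) 0 (\(α : Nat). \(s : Nat). (\(g : Nat). \(ψ : Nat). elimNat (\(q : Nat). Nat) ψ (\(m : Nat). \(σ : Nat). succ σ) g) 3 s) 0
  ~> 0
inferred type:
  Nat


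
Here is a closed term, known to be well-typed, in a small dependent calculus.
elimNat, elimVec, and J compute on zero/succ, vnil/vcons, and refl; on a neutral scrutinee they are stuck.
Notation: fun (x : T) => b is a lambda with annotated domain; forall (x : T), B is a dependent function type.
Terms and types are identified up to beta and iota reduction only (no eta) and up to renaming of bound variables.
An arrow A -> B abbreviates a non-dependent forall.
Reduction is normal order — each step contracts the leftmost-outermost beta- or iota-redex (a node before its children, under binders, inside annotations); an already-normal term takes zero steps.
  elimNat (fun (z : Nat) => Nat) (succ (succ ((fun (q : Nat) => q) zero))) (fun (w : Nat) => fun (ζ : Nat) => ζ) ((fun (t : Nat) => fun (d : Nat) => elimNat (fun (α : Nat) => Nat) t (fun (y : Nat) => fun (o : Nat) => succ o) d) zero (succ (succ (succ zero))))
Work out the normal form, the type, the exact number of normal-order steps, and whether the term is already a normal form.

resulting normal form:
  succ (succ zero)
type:
  Nat
steps to reach normal form (normal order): 23
started in normal form: no
first contracted redex: a beta-redex


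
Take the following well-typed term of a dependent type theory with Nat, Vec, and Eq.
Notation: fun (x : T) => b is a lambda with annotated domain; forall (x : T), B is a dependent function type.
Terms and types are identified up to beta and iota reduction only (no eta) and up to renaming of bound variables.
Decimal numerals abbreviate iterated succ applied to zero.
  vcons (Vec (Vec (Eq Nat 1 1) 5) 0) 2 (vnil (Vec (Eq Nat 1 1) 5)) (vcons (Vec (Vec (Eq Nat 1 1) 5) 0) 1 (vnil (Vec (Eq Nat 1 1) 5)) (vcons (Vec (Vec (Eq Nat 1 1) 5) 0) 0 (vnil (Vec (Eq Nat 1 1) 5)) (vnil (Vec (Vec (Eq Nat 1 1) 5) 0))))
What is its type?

inferred type:
  Vec (Vec (Vec (Eq Nat 1 1) 5) 0) 3


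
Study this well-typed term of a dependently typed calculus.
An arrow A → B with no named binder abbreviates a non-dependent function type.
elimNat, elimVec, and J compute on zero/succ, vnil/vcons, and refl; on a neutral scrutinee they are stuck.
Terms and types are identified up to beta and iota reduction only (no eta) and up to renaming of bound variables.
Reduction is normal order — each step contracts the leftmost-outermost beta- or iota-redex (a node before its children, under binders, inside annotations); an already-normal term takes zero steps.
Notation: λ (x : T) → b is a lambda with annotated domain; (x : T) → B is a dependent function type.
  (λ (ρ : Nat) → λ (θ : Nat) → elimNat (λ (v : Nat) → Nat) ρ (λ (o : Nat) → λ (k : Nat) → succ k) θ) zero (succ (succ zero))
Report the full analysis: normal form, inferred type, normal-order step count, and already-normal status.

resulting normal form:
  succ (succ zero)
the term's type:
  Nat
reduction steps (normal order): 9
term was already normal: no
first contracted redex: a beta-redex


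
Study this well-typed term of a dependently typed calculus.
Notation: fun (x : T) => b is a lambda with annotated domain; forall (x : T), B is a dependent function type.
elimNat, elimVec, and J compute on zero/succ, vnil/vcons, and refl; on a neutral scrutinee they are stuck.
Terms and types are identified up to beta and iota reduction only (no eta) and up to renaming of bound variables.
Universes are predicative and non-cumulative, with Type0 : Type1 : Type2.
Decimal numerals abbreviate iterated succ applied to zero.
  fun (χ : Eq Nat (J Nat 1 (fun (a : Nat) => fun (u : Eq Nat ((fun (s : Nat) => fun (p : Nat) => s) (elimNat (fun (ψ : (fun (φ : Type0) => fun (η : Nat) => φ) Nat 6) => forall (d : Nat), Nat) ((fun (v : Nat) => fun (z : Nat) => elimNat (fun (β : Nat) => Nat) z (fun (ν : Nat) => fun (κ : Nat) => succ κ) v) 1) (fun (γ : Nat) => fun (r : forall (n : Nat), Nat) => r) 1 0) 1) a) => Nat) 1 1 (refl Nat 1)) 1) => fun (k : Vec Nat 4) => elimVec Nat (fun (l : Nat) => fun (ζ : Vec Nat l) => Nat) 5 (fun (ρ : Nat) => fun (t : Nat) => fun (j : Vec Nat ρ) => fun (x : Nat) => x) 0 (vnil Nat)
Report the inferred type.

the term's type:
  forall (χ : Eq Nat 1 1), forall (a : Vec Nat 4), Nat


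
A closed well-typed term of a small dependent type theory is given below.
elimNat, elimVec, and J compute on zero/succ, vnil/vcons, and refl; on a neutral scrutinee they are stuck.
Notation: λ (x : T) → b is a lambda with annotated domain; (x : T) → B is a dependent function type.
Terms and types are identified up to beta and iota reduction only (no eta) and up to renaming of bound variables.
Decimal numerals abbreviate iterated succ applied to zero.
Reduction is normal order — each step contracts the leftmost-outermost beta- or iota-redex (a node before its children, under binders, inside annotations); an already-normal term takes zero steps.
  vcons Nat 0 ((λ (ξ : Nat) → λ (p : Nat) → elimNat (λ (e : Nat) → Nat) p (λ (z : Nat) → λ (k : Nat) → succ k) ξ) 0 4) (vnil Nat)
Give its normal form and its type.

reduced normal form:
  vcons Nat 0 4 (vnil Nat)
inferred type:
  Vec Nat 1


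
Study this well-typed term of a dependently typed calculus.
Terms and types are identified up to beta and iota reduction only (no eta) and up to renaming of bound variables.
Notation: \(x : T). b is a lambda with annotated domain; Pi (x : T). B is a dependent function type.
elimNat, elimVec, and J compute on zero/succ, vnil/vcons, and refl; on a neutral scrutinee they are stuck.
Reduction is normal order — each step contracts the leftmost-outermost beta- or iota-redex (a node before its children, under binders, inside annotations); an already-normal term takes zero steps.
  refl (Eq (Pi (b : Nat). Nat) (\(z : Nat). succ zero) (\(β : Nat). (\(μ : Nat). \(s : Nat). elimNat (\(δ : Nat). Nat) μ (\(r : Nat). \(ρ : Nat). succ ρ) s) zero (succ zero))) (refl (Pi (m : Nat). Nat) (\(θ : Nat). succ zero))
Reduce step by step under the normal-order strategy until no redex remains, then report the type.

normal-order reduction sequence:
  refl (Eq (Pi (b : Nat). Nat) (\(z : Nat). succ zero) (\(β : Nat). (\(μ : Nat). \(s : Nat). elimNat (\(δ : Nat). Nat) μ (\(r : Nat). \(ρ : Nat). succ ρ) s) zero (succ zero))) (refl (Pi (m : Nat). Nat) (\(θ : Nat). succ zero))
  ~> refl (Eq (Pi (b : Nat). Nat) (\(z : Nat). succ zero) (\(β : Nat). (\(μ : Nat). elimNat (\(s : Nat). Nat) zero (\(δ : Nat). \(r : Nat). succ r) μ) (succ zero))) (refl (Pi (ρ : Nat). Nat) (\(m : Nat). succ zero))
  ~> refl (Eq (Pi (b : Nat). Nat) (\(z : Nat). succ zero) (\(β : Nat). elimNat (\(μ : Nat). Nat) zero (\(s : Nat). \(δ : Nat). succ δ) (succ zero))) (refl (Pi (r : Nat). Nat) (\(ρ : Nat). succ zero))
  ~> refl (Eq (Pi (b : Nat). Nat) (\(z : Nat). succ zero) (\(β : Nat). (\(μ : Nat). \(s : Nat). succ s) zero (elimNat (\(δ : Nat). Nat) zero (\(r : Nat). \(ρ : Nat). succ ρ) zero))) (refl (Pi (m : Nat). Nat) (\(θ : Nat). succ zero))
  ~> refl (Eq (Pi (b : Nat). Nat) (\(z : Nat). succ zero) (\(β : Nat). (\(μ : Nat). succ μ) (elimNat (\(s : Nat). Nat) zero (\(δ : Nat). \(r : Nat). succ r) zero))) (refl (Pi (ρ : Nat). Nat) (\(m : Nat). succ zero))
  ~> refl (Eq (Pi (b : Nat). Nat) (\(z : Nat). succ zero) (\(β : Nat). succ (elimNat (\(μ : Nat). Nat) zero (\(s : Nat). \(δ : Nat). succ δ) zero))) (refl (Pi (r : Nat). Nat) (\(ρ : Nat). succ zero))
  ~> refl (Eq (Pi (b : Nat). Nat) (\(z : Nat). succ zero) (\(β : Nat). succ zero)) (refl (Pi (μ : Nat). Nat) (\(s : Nat). succ zero))
inferred type:
  Eq (Eq (Pi (b : Nat). Nat) (\(z : Nat). succ zero) (\(β : Nat). succ zero)) (refl (Pi (μ : Nat). Nat) (\(s : Nat). succ zero)) (refl (Pi (δ : Nat). Nat) (\(r : Nat). succ zero))


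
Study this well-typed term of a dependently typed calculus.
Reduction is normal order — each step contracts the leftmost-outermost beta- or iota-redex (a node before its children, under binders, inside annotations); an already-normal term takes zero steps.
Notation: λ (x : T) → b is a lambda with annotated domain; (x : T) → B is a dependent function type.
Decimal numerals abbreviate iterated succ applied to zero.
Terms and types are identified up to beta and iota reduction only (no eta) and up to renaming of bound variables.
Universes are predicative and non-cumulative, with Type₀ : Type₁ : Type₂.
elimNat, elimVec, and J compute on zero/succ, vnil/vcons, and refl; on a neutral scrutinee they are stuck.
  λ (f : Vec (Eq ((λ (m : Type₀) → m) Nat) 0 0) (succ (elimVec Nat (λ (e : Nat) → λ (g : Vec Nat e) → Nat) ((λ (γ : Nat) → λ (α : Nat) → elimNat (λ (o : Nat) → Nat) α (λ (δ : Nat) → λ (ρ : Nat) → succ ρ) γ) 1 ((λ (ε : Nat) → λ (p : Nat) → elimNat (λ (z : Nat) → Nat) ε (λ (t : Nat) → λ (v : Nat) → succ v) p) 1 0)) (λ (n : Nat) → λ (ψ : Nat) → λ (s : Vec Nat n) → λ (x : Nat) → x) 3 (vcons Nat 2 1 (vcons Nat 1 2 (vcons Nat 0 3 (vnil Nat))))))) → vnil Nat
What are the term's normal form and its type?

normal form:
  λ (f : Vec (Eq Nat 0 0) 3) → vnil Nat
type:
  (f : Vec (Eq Nat 0 0) 3) → Vec Nat 0


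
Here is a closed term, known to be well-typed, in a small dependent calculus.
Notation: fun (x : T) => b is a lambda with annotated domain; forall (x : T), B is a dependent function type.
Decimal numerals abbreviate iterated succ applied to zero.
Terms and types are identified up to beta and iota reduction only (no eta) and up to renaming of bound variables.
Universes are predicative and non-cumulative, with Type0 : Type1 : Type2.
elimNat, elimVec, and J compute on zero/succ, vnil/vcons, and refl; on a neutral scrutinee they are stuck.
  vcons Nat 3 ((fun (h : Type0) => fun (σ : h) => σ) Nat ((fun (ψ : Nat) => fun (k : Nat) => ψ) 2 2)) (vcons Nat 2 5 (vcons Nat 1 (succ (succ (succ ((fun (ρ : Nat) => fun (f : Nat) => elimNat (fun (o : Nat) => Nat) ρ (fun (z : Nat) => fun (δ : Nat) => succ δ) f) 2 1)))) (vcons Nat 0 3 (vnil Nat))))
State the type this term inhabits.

the term's type:
  Vec Nat 4


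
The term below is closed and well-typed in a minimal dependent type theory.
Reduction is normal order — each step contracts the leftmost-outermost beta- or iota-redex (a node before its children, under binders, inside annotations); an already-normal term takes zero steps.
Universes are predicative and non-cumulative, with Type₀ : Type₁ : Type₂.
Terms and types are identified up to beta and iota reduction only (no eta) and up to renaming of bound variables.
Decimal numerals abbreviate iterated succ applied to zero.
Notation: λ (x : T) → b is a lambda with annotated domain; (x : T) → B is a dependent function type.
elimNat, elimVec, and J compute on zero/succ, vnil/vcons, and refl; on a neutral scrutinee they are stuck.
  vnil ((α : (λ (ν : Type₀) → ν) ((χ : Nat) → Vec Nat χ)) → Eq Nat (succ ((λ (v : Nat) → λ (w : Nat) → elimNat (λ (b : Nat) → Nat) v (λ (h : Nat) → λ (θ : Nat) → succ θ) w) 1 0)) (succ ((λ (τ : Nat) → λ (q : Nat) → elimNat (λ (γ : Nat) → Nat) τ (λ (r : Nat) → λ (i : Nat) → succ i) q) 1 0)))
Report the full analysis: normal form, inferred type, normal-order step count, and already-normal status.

reduced normal form:
  vnil ((α : (ν : Nat) → Vec Nat ν) → Eq Nat 2 2)
type:
  Vec ((α : (ν : Nat) → Vec Nat ν) → Eq Nat 2 2) 0
normal-order step count: 7
started in normal form: no
first contracted redex: a beta-redex


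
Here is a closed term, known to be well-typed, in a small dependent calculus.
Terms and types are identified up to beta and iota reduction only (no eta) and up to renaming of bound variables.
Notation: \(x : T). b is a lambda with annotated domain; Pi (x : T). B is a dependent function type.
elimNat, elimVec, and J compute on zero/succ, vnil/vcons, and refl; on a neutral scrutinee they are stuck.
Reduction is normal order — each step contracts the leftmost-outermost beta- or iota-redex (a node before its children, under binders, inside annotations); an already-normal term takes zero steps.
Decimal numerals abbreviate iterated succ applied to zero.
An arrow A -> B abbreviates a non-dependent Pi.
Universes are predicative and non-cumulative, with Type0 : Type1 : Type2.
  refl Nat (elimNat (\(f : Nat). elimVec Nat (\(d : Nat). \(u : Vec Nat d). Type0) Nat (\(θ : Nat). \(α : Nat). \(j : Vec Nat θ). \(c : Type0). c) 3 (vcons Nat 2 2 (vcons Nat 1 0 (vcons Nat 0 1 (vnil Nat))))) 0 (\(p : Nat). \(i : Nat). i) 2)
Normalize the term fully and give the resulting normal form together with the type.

resulting normal form:
  refl Nat 0
the term's type:
  Eq Nat 0 0
observation: 7 normal-order steps separate the term from its normal form.


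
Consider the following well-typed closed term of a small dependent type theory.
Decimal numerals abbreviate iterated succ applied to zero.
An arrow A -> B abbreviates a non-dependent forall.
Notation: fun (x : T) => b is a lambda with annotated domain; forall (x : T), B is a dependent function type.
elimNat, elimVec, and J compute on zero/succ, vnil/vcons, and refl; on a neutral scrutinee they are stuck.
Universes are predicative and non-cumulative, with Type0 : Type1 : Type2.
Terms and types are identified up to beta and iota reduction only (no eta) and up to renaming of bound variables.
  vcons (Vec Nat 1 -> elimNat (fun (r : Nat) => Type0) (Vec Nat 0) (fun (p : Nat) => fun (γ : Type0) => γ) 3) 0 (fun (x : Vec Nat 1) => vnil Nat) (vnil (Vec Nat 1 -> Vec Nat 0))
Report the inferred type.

the term's type:
  Vec (Vec Nat 1 -> Vec Nat 0) 1


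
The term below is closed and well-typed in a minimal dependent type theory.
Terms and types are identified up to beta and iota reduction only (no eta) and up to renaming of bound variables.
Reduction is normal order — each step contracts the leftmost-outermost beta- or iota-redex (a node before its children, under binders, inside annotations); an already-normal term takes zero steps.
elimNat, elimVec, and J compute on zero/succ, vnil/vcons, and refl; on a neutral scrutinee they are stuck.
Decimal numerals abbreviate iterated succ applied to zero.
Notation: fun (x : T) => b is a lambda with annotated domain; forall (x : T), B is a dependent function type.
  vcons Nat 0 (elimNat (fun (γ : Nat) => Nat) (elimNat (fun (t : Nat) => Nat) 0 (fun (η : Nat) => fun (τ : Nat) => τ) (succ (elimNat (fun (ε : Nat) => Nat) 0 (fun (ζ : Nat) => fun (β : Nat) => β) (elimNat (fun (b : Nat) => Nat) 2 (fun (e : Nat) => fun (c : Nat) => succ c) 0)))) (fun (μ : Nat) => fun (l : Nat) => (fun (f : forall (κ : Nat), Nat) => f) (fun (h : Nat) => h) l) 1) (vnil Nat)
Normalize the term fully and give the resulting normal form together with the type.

normal form:
  vcons Nat 0 0 (vnil Nat)
inferred type:
  Vec Nat 1
observation: the first redex contracted is an elimNat iota-redex; the normal form is reached in 18 normal-order steps.


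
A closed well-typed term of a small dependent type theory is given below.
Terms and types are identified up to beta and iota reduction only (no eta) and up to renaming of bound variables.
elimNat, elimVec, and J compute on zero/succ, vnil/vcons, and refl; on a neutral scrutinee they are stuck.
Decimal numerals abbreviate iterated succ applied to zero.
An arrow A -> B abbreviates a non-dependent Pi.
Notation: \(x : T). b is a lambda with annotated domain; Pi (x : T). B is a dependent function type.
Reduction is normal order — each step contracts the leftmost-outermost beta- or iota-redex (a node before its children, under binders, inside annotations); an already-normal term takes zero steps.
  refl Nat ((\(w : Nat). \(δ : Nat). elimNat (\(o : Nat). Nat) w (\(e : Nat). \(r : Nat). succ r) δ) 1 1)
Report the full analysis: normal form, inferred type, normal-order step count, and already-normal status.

resulting normal form:
  refl Nat 2
type:
  Eq Nat 2 2
reduction steps (normal order): 6
started in normal form: no
first redex: a beta-redex
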